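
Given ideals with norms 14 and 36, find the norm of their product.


N(IJ) = N(I) * N(J)
= 14 * 36
= 504

504


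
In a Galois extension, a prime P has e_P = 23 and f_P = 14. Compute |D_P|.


|D_P| = e * f
= 23 * 14
= 322

322


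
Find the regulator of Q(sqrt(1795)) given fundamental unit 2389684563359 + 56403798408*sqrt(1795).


epsilon = 2389684563359 + 56403798408*sqrt(1795)
= 4.7794e+12
R = ln(4.7794e+12)
= 29.1953

29.1953


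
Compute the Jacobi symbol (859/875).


Compute (859/875) via quadratic reciprocity:
  reciprocity: (859/875) -> -(875/859)
  reduce: (16/859)
  pull out 2: (2/859) = -1  (since 859 mod 8 = 3)
  pull out 2: (2/859) = -1  (since 859 mod 8 = 3)
  pull out 2: (2/859) = -1  (since 859 mod 8 = 3)
  pull out 2: (2/859) = -1  (since 859 mod 8 = 3)
  (1/859) = 1
Product of signs = -1

-1


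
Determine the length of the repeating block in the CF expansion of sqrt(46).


Run the CF algorithm for sqrt(46).
a_0 = floor(sqrt(46)) = 6; set m_0=0, q_0=1.
Recurrence: m' = q*a - m,  q' = (d - m'^2)/q,  a' = floor((a_0 + m')/q').
  step 1: m=6, q=10, a=1
  step 2: m=4, q=3, a=3
  step 3: m=5, q=7, a=1
  step 4: m=2, q=6, a=1
  step 5: m=4, q=5, a=2
  step 6: m=6, q=2, a=6
  step 7: m=6, q=5, a=2
  step 8: m=4, q=6, a=1
  step 9: m=2, q=7, a=1
  step 10: m=5, q=3, a=3
  step 11: m=4, q=10, a=1
  step 12: m=6, q=1, a=12
a_12 = 2*a_0 = 12, so the period closes here.
sqrt(46) = [6; 1, 3, 1, 1, 2, 6, 2, 1, 1, 3, 1, 12]
Period length = 12

12


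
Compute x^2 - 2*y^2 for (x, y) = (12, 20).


x^2 - d*y^2
= 12^2 - 2*20^2
= 144 - 800
= -656

-656


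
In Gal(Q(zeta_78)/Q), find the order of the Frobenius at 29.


The Frobenius at p in Gal(Q(zeta_n)/Q) = (Z/nZ)* is the class of p, so its order is ord_78(29), the smallest k >= 1 with 29^k = 1 mod 78.
n = 78 = 2 * 3 * 13, phi(78) = 24; the order divides phi(n).
Divisors of 24: 1, 2, 3, 4, 6, 8, 12, 24
Repeated squaring mod 78: 29^1 = 29, 29^2 = 61, 29^4 = 55, 29^8 = 61, 29^16 = 55
Test divisors in increasing order:
  k=1: 29^1 = 29 mod 78
  k=2: 29^2 = 61 mod 78
  k=3: 29^3 = 61 * 29 = 53 mod 78
  k=4: 29^4 = 55 mod 78
  k=6: 29^6 = 55 * 61 = 1 mod 78  <- first divisor giving 1
Order = 6

6


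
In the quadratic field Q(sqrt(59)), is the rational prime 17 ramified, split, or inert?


K = Q(sqrt(59)). Since d mod 4 = 3, disc(K) = 236.
Check p | disc: 236 mod 17 = 15.
p does not divide disc. Compute Legendre symbol (d/p):
8^((17-1)/2) mod 17 = 1
(d/p) = 1, so p splits: (p) = P*P' with e=1, f=1, g=2.
Therefore p is split.

split


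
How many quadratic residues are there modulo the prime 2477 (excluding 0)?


For prime p, the number of non-zero quadratic residues is (p-1)/2.
= (2477-1)/2
= 1238

1238


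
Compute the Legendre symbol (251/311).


p = 311 is prime, so compute (251/311) with the reciprocity algorithm (Jacobi-symbol steps: pull out 2s via (2/n), flip via reciprocity, reduce):
  reciprocity: (251/311) -> -(311/251)
  reduce: (60/251)
  pull out 2: (2/251) = -1  (since 251 mod 8 = 3)
  pull out 2: (2/251) = -1  (since 251 mod 8 = 3)
  reciprocity: (15/251) -> -(251/15)
  reduce: (11/15)
  reciprocity: (11/15) -> -(15/11)
  reduce: (4/11)
  pull out 2: (2/11) = -1  (since 11 mod 8 = 3)
  pull out 2: (2/11) = -1  (since 11 mod 8 = 3)
  (1/11) = 1
Product of signs = -1
(251/311) = -1

-1


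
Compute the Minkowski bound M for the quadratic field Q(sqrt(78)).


d = 78, d mod 4 = 2, so disc(K) = 4d = 312; |disc(K)| = 312
Real quadratic field, so n = 2, s = r2 = 0, r1 = 2
M = (n!/n^n) * (4/pi)^s * sqrt(|disc(K)|) = (2!/2^2) * (4/pi)^0 * sqrt(312)
= 0.5 * 1.000000 * 17.663522
= 8.8318

8.8318


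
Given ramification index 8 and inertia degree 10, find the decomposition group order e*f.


|D_P| = e * f
= 8 * 10
= 80

80


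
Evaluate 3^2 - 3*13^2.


x^2 - d*y^2
= 3^2 - 3*13^2
= 9 - 507
= -498

-498


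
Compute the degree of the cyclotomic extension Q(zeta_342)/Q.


The degree equals Euler's totient phi(342).
342 = 2 * 3^2 * 19
phi(342) = 108

108


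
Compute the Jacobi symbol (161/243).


Compute (161/243) via quadratic reciprocity:
  reciprocity: (161/243) -> +(243/161)
  reduce: (82/161)
  pull out 2: (2/161) = +1  (since 161 mod 8 = 1)
  reciprocity: (41/161) -> +(161/41)
  reduce: (38/41)
  pull out 2: (2/41) = +1  (since 41 mod 8 = 1)
  reciprocity: (19/41) -> +(41/19)
  reduce: (3/19)
  reciprocity: (3/19) -> -(19/3)
  reduce: (1/3)
  (1/3) = 1
Product of signs = -1

-1


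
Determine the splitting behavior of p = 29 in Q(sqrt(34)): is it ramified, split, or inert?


K = Q(sqrt(34)). Since d mod 4 = 2, disc(K) = 136.
Check p | disc: 136 mod 29 = 20.
p does not divide disc. Compute Legendre symbol (d/p):
5^((29-1)/2) mod 29 = 1
(d/p) = 1, so p splits: (p) = P*P' with e=1, f=1, g=2.
Therefore p is split.

split


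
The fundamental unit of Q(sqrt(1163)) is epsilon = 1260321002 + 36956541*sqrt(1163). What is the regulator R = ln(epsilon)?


epsilon = 1260321002 + 36956541*sqrt(1163)
= 2.5206e+09
R = ln(2.5206e+09)
= 21.6478

21.6478


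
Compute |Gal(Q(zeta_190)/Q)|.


|Gal(Q(zeta_190)/Q)| = phi(190)
= 72

72


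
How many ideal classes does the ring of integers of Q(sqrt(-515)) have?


K = Q(sqrt(-515)). d mod 4 = 1, so D = disc(K) = d = -515
h(K) equals the number of primitive reduced positive-definite forms (a, b, c) = a*x^2 + b*x*y + c*y^2 with b^2 - 4ac = D,
where reduced means |b| <= a <= c, with b >= 0 whenever |b| = a or a = c, and primitive means gcd(a, b, c) = 1.
Reduced forces 3a^2 <= |D| = 515, so 1 <= a <= 13; b must have the parity of D, and c = (b^2 - D)/(4a) must be an integer >= a.
Enumerate a = 1..13, b in [-a, a]:
  a=1: (1, 1, 129)  [1]
  a=2: none
  a=3: (3, -1, 43), (3, 1, 43)  [2]
  a=4: none
  a=5: (5, 5, 27)  [1]
  a=6..8: none
  a=9: (9, -5, 15), (9, 5, 15)  [2]
  a=10..13: none
Total reduced forms: 1 + 2 + 1 + 2 = 6
h = 6

6


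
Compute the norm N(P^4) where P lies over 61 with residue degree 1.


N(P^a) = p^(a*f)
= 61^(4*1)
= 61^4
= 13845841

13845841


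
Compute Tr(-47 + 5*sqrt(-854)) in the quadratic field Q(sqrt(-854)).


Tr(a + b*sqrt(d)) = (a + b*sqrt(d)) + (a - b*sqrt(d)) = 2a
= 2 * (-47)
= -94

-94


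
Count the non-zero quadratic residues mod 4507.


For prime p, the number of non-zero quadratic residues is (p-1)/2.
= (4507-1)/2
= 2253

2253


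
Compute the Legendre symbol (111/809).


p = 809 is prime, so compute (111/809) with the reciprocity algorithm (Jacobi-symbol steps: pull out 2s via (2/n), flip via reciprocity, reduce):
  reciprocity: (111/809) -> +(809/111)
  reduce: (32/111)
  pull out 2: (2/111) = +1  (since 111 mod 8 = 7)
  pull out 2: (2/111) = +1  (since 111 mod 8 = 7)
  pull out 2: (2/111) = +1  (since 111 mod 8 = 7)
  pull out 2: (2/111) = +1  (since 111 mod 8 = 7)
  pull out 2: (2/111) = +1  (since 111 mod 8 = 7)
  (1/111) = 1
Product of signs = 1
(111/809) = 1

1


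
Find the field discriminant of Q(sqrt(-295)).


For K = Q(sqrt(d)) with d squarefree: disc(K) = d if d = 1 mod 4, and disc(K) = 4d if d = 2 or 3 mod 4.
Here d = -295, and d mod 4 = 1.
d = 1 mod 4 (O_K = Z[(1+sqrt(d))/2]), so disc(K) = d = -295

-295


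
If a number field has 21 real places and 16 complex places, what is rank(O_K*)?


By Dirichlet's unit theorem:
rank = r1 + r2 - 1
= 21 + 16 - 1
= 36

36


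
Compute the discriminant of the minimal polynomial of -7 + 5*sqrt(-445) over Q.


The element -7 + 5*sqrt(-445) has minimal polynomial:
x^2 + 14*x + 11174
Discriminant = (14)^2 - 4*(11174)
= 196 - 44696
= -44500

-44500


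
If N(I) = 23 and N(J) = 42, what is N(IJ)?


N(IJ) = N(I) * N(J)
= 23 * 42
= 966

966


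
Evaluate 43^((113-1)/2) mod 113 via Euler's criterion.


p = 113 is prime and the exponent is (p-1)/2 = 56, so by Euler's criterion 43^56 = (43/113) = +1 or -1 mod 113.
Compute by square-and-multiply:
  56 = 32 + 16 + 8 (binary 111000)
  Repeated squaring mod 113: 43^1 = 43, 43^2 = 41, 43^4 = 99, 43^8 = 83, 43^16 = 109, 43^32 = 16
  43^56 = 43^32 * 43^16 * 43^8 = 16 * 109 * 83 mod 113
    16 * 109 = 1744 = 49 mod 113
    49 * 83 = 4067 = 112 mod 113
  43^56 = 112 mod 113
Result 112 = p - 1 = -1 mod 113: 43 is a quadratic non-residue mod 113. As a residue in [0, p-1] the value is 112.
43^56 mod 113 = 112

112


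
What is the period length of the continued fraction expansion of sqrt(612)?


Run the CF algorithm for sqrt(612).
a_0 = floor(sqrt(612)) = 24; set m_0=0, q_0=1.
Recurrence: m' = q*a - m,  q' = (d - m'^2)/q,  a' = floor((a_0 + m')/q').
  step 1: m=24, q=36, a=1
  step 2: m=12, q=13, a=2
  step 3: m=14, q=32, a=1
  step 4: m=18, q=9, a=4
  step 5: m=18, q=32, a=1
  step 6: m=14, q=13, a=2
  step 7: m=12, q=36, a=1
  step 8: m=24, q=1, a=48
a_8 = 2*a_0 = 48, so the period closes here.
sqrt(612) = [24; 1, 2, 1, 4, 1, 2, 1, 48]
Period length = 8

8


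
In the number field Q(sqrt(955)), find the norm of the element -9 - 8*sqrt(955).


N(a + b*sqrt(d)) = a^2 - d*b^2
= (-9)^2 - (955)*(-8)^2
= 81 - 61120
= -61039

-61039


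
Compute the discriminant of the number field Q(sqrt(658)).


For K = Q(sqrt(d)) with d squarefree: disc(K) = d if d = 1 mod 4, and disc(K) = 4d if d = 2 or 3 mod 4.
Here d = 658, and d mod 4 = 2.
d = 2 mod 4, not 1 (O_K = Z[sqrt(d)]), so disc(K) = 4d = 4 * (658) = 2632

2632


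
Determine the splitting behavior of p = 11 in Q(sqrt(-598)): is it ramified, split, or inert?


K = Q(sqrt(-598)). Since d mod 4 = 2, disc(K) = -2392.
Check p | disc: -2392 mod 11 = 6.
p does not divide disc. Compute Legendre symbol (d/p):
7^((11-1)/2) mod 11 = -1
(d/p) = -1, so p is inert: (p) stays prime with e=1, f=2, g=1.
Therefore p is inert.

inert


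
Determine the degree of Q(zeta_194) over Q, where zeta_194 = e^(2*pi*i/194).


The degree equals Euler's totient phi(194).
194 = 2 * 97
phi(194) = 96

96


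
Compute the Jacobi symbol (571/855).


Compute (571/855) via quadratic reciprocity:
  reciprocity: (571/855) -> -(855/571)
  reduce: (284/571)
  pull out 2: (2/571) = -1  (since 571 mod 8 = 3)
  pull out 2: (2/571) = -1  (since 571 mod 8 = 3)
  reciprocity: (71/571) -> -(571/71)
  reduce: (3/71)
  reciprocity: (3/71) -> -(71/3)
  reduce: (2/3)
  pull out 2: (2/3) = -1  (since 3 mod 8 = 3)
  (1/3) = 1
Product of signs = 1

1


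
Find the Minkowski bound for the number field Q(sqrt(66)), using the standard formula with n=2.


d = 66, d mod 4 = 2, so disc(K) = 4d = 264; |disc(K)| = 264
Real quadratic field, so n = 2, s = r2 = 0, r1 = 2
M = (n!/n^n) * (4/pi)^s * sqrt(|disc(K)|) = (2!/2^2) * (4/pi)^0 * sqrt(264)
= 0.5 * 1.000000 * 16.248077
= 8.1240

8.1240


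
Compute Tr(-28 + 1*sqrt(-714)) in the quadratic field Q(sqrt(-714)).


Tr(a + b*sqrt(d)) = (a + b*sqrt(d)) + (a - b*sqrt(d)) = 2a
= 2 * (-28)
= -56

-56


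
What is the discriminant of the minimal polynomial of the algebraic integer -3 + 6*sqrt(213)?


The element -3 + 6*sqrt(213) has minimal polynomial:
x^2 + 6*x - 7659
Discriminant = (6)^2 - 4*(-7659)
= 36 + 30636
= 30672

30672


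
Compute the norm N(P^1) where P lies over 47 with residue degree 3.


N(P^a) = p^(a*f)
= 47^(1*3)
= 47^3
= 103823

103823


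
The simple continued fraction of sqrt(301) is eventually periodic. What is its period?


Run the CF algorithm for sqrt(301).
a_0 = floor(sqrt(301)) = 17; set m_0=0, q_0=1.
Recurrence: m' = q*a - m,  q' = (d - m'^2)/q,  a' = floor((a_0 + m')/q').
  step 1: m=17, q=12, a=2
  step 2: m=7, q=21, a=1
  step 3: m=14, q=5, a=6
  step 4: m=16, q=9, a=3
  step 5: m=11, q=20, a=1
  step 6: m=9, q=11, a=2
  step 7: m=13, q=12, a=2
  step 8: m=11, q=15, a=1
  step 9: m=4, q=19, a=1
  step 10: m=15, q=4, a=8
  step 11: m=17, q=3, a=11
  step 12: m=16, q=15, a=2
  step 13: m=14, q=7, a=4
  step 14: m=14, q=15, a=2
  step 15: m=16, q=3, a=11
  step 16: m=17, q=4, a=8
  step 17: m=15, q=19, a=1
  step 18: m=4, q=15, a=1
  step 19: m=11, q=12, a=2
  step 20: m=13, q=11, a=2
  step 21: m=9, q=20, a=1
  step 22: m=11, q=9, a=3
  step 23: m=16, q=5, a=6
  step 24: m=14, q=21, a=1
  step 25: m=7, q=12, a=2
  step 26: m=17, q=1, a=34
a_26 = 2*a_0 = 34, so the period closes here.
sqrt(301) = [17; 2, 1, 6, 3, 1, 2, 2, 1, 1, 8, 11, 2, 4, 2, 11, 8, 1, 1, 2, 2, 1, 3, 6, 1, 2, 34]
Period length = 26

26


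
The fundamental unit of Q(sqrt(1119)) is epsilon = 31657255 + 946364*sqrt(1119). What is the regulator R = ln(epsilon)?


epsilon = 31657255 + 946364*sqrt(1119)
= 6.3315e+07
R = ln(6.3315e+07)
= 17.9636

17.9636


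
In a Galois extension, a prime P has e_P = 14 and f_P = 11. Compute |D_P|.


|D_P| = e * f
= 14 * 11
= 154

154


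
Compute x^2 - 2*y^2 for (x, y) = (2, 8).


x^2 - d*y^2
= 2^2 - 2*8^2
= 4 - 128
= -124

-124


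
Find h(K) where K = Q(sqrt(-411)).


K = Q(sqrt(-411)). d mod 4 = 1, so D = disc(K) = d = -411
h(K) equals the number of primitive reduced positive-definite forms (a, b, c) = a*x^2 + b*x*y + c*y^2 with b^2 - 4ac = D,
where reduced means |b| <= a <= c, with b >= 0 whenever |b| = a or a = c, and primitive means gcd(a, b, c) = 1.
Reduced forces 3a^2 <= |D| = 411, so 1 <= a <= 11; b must have the parity of D, and c = (b^2 - D)/(4a) must be an integer >= a.
Enumerate a = 1..11, b in [-a, a]:
  a=1: (1, 1, 103)  [1]
  a=2: none
  a=3: (3, 3, 35)  [1]
  a=4: none
  a=5: (5, -3, 21), (5, 3, 21)  [2]
  a=6: none
  a=7: (7, -3, 15), (7, 3, 15)  [2]
  a=8..11: none
Total reduced forms: 1 + 1 + 2 + 2 = 6
h = 6

6


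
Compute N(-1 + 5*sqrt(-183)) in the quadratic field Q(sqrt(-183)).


N(a + b*sqrt(d)) = a^2 - d*b^2
= (-1)^2 - (-183)*(5)^2
= 1 + 4575
= 4576

4576


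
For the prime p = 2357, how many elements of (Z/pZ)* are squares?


For prime p, the number of non-zero quadratic residues is (p-1)/2.
= (2357-1)/2
= 1178

1178


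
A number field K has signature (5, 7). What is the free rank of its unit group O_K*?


By Dirichlet's unit theorem:
rank = r1 + r2 - 1
= 5 + 7 - 1
= 11

11


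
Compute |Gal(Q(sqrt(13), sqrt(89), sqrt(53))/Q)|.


The 3 square roots of distinct primes are multiplicatively independent over Q,
so [K:Q] = 2^3 and Gal(K/Q) is isomorphic to (Z/2Z)^3.
|Gal| = 2^3 = 8

8


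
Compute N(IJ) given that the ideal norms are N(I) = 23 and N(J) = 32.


N(IJ) = N(I) * N(J)
= 23 * 32
= 736

736


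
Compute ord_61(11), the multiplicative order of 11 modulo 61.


We want ord_61(11), the smallest k >= 1 with 11^k = 1 mod 61.
n = 61 = 61, phi(61) = 60; the order divides phi(n).
Divisors of 60: 1, 2, 3, 4, 5, 6, 10, 12, 15, 20, 30, 60
Repeated squaring mod 61: 11^1 = 11, 11^2 = 60, 11^4 = 1, 11^8 = 1, 11^16 = 1, 11^32 = 1
Test divisors in increasing order:
  k=1: 11^1 = 11 mod 61
  k=2: 11^2 = 60 mod 61
  k=3: 11^3 = 60 * 11 = 50 mod 61
  k=4: 11^4 = 1 mod 61  <- first divisor giving 1
Order = 4

4


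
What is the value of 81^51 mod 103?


p = 103 is prime and the exponent is (p-1)/2 = 51, so by Euler's criterion 81^51 = (81/103) = +1 or -1 mod 103.
Compute by square-and-multiply:
  51 = 32 + 16 + 2 + 1 (binary 110011)
  Repeated squaring mod 103: 81^1 = 81, 81^2 = 72, 81^4 = 34, 81^8 = 23, 81^16 = 14, 81^32 = 93
  81^51 = 81^32 * 81^16 * 81^2 * 81^1 = 93 * 14 * 72 * 81 mod 103
    93 * 14 = 1302 = 66 mod 103
    66 * 72 = 4752 = 14 mod 103
    14 * 81 = 1134 = 1 mod 103
  81^51 = 1 mod 103
Result 1: 81 is a quadratic residue mod 103.
81^51 mod 103 = 1

1


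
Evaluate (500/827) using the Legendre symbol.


p = 827 is prime, so compute (500/827) with the reciprocity algorithm (Jacobi-symbol steps: pull out 2s via (2/n), flip via reciprocity, reduce):
  pull out 2: (2/827) = -1  (since 827 mod 8 = 3)
  pull out 2: (2/827) = -1  (since 827 mod 8 = 3)
  reciprocity: (125/827) -> +(827/125)
  reduce: (77/125)
  reciprocity: (77/125) -> +(125/77)
  reduce: (48/77)
  pull out 2: (2/77) = -1  (since 77 mod 8 = 5)
  pull out 2: (2/77) = -1  (since 77 mod 8 = 5)
  pull out 2: (2/77) = -1  (since 77 mod 8 = 5)
  pull out 2: (2/77) = -1  (since 77 mod 8 = 5)
  reciprocity: (3/77) -> +(77/3)
  reduce: (2/3)
  pull out 2: (2/3) = -1  (since 3 mod 8 = 3)
  (1/3) = 1
Product of signs = -1
(500/827) = -1

-1


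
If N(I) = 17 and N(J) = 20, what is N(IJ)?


N(IJ) = N(I) * N(J)
= 17 * 20
= 340

340


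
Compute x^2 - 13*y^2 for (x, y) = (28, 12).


x^2 - d*y^2
= 28^2 - 13*12^2
= 784 - 1872
= -1088

-1088


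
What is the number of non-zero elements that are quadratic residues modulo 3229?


For prime p, the number of non-zero quadratic residues is (p-1)/2.
= (3229-1)/2
= 1614

1614


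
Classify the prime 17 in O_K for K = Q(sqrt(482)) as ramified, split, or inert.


K = Q(sqrt(482)). Since d mod 4 = 2, disc(K) = 1928.
Check p | disc: 1928 mod 17 = 7.
p does not divide disc. Compute Legendre symbol (d/p):
6^((17-1)/2) mod 17 = -1
(d/p) = -1, so p is inert: (p) stays prime with e=1, f=2, g=1.
Therefore p is inert.

inert


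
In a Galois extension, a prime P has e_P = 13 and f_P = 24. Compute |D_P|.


|D_P| = e * f
= 13 * 24
= 312

312


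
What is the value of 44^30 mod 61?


p = 61 is prime and the exponent is (p-1)/2 = 30, so by Euler's criterion 44^30 = (44/61) = +1 or -1 mod 61.
Compute by square-and-multiply:
  30 = 16 + 8 + 4 + 2 (binary 11110)
  Repeated squaring mod 61: 44^1 = 44, 44^2 = 45, 44^4 = 12, 44^8 = 22, 44^16 = 57
  44^30 = 44^16 * 44^8 * 44^4 * 44^2 = 57 * 22 * 12 * 45 mod 61
    57 * 22 = 1254 = 34 mod 61
    34 * 12 = 408 = 42 mod 61
    42 * 45 = 1890 = 60 mod 61
  44^30 = 60 mod 61
Result 60 = p - 1 = -1 mod 61: 44 is a quadratic non-residue mod 61. As a residue in [0, p-1] the value is 60.
44^30 mod 61 = 60

60


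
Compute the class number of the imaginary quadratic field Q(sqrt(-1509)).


K = Q(sqrt(-1509)). d mod 4 = 3, so D = disc(K) = 4d = -6036
h(K) equals the number of primitive reduced positive-definite forms (a, b, c) = a*x^2 + b*x*y + c*y^2 with b^2 - 4ac = D,
where reduced means |b| <= a <= c, with b >= 0 whenever |b| = a or a = c, and primitive means gcd(a, b, c) = 1.
Reduced forces 3a^2 <= |D| = 6036, so 1 <= a <= 44; b must have the parity of D, and c = (b^2 - D)/(4a) must be an integer >= a.
Enumerate a = 1..44, b in [-a, a]:
  a=1: (1, 0, 1509)  [1]
  a=2: (2, 2, 755)  [1]
  a=3: (3, 0, 503)  [1]
  a=4: none
  a=5: (5, -2, 302), (5, 2, 302)  [2]
  a=6: (6, 6, 253)  [1]
  a=7..9: none
  a=10: (10, -2, 151), (10, 2, 151)  [2]
  a=11: (11, -6, 138), (11, 6, 138)  [2]
  a=12: none
  a=13: (13, -10, 118), (13, 10, 118)  [2]
  a=14: none
  a=15: (15, -12, 103), (15, 12, 103)  [2]
  a=16: none
  a=17: (17, -4, 89), (17, 4, 89)  [2]
  a=18: none
  a=19: (19, -14, 82), (19, 14, 82)  [2]
  a=20..21: none
  a=22: (22, -6, 69), (22, 6, 69)  [2]
  a=23: (23, -6, 66), (23, 6, 66)  [2]
  a=24: none
  a=25: (25, -8, 61), (25, 8, 61)  [2]
  a=26: (26, -10, 59), (26, 10, 59)  [2]
  a=27..28: none
  a=29: (29, -24, 57), (29, 24, 57)  [2]
  a=30: (30, -18, 53), (30, 18, 53)  [2]
  a=31: (31, -28, 55), (31, 28, 55)  [2]
  a=32: none
  a=33: (33, -6, 46), (33, 6, 46)  [2]
  a=34: (34, -30, 51), (34, 30, 51)  [2]
  a=35..37: none
  a=38: (38, -14, 41), (38, 14, 41)  [2]
  a=39: (39, -36, 47), (39, 36, 47)  [2]
  a=40..44: none
Total reduced forms: 1 + 1 + 1 + 2 + 1 + 2 + 2 + 2 + 2 + 2 + 2 + 2 + 2 + 2 + 2 + 2 + 2 + 2 + 2 + 2 + 2 + 2 = 40
h = 40

40


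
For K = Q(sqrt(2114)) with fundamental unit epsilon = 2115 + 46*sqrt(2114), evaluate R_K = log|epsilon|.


epsilon = 2115 + 46*sqrt(2114)
= 4229.9998
R = ln(4229.9998)
= 8.3500

8.3500


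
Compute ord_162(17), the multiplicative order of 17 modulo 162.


We want ord_162(17), the smallest k >= 1 with 17^k = 1 mod 162.
n = 162 = 2 * 3^4, phi(162) = 54; the order divides phi(n).
Divisors of 54: 1, 2, 3, 6, 9, 18, 27, 54
Repeated squaring mod 162: 17^1 = 17, 17^2 = 127, 17^4 = 91, 17^8 = 19, 17^16 = 37, 17^32 = 73
Test divisors in increasing order:
  k=1: 17^1 = 17 mod 162
  k=2: 17^2 = 127 mod 162
  k=3: 17^3 = 127 * 17 = 53 mod 162
  k=6: 17^6 = 91 * 127 = 55 mod 162
  k=9: 17^9 = 19 * 17 = 161 mod 162
  k=18: 17^18 = 37 * 127 = 1 mod 162  <- first divisor giving 1
Order = 18

18


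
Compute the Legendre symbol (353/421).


p = 421 is prime, so compute (353/421) with the reciprocity algorithm (Jacobi-symbol steps: pull out 2s via (2/n), flip via reciprocity, reduce):
  reciprocity: (353/421) -> +(421/353)
  reduce: (68/353)
  pull out 2: (2/353) = +1  (since 353 mod 8 = 1)
  pull out 2: (2/353) = +1  (since 353 mod 8 = 1)
  reciprocity: (17/353) -> +(353/17)
  reduce: (13/17)
  reciprocity: (13/17) -> +(17/13)
  reduce: (4/13)
  pull out 2: (2/13) = -1  (since 13 mod 8 = 5)
  pull out 2: (2/13) = -1  (since 13 mod 8 = 5)
  (1/13) = 1
Product of signs = 1
(353/421) = 1

1


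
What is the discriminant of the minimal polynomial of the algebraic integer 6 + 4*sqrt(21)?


The element 6 + 4*sqrt(21) has minimal polynomial:
x^2 - 12*x - 300
Discriminant = (-12)^2 - 4*(-300)
= 144 + 1200
= 1344

1344


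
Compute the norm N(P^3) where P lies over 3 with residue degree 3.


N(P^a) = p^(a*f)
= 3^(3*3)
= 3^9
= 19683

19683


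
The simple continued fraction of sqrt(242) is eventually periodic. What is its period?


Run the CF algorithm for sqrt(242).
a_0 = floor(sqrt(242)) = 15; set m_0=0, q_0=1.
Recurrence: m' = q*a - m,  q' = (d - m'^2)/q,  a' = floor((a_0 + m')/q').
  step 1: m=15, q=17, a=1
  step 2: m=2, q=14, a=1
  step 3: m=12, q=7, a=3
  step 4: m=9, q=23, a=1
  step 5: m=14, q=2, a=14
  step 6: m=14, q=23, a=1
  step 7: m=9, q=7, a=3
  step 8: m=12, q=14, a=1
  step 9: m=2, q=17, a=1
  step 10: m=15, q=1, a=30
a_10 = 2*a_0 = 30, so the period closes here.
sqrt(242) = [15; 1, 1, 3, 1, 14, 1, 3, 1, 1, 30]
Period length = 10

10


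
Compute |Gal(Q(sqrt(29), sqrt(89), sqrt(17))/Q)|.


The 3 square roots of distinct primes are multiplicatively independent over Q,
so [K:Q] = 2^3 and Gal(K/Q) is isomorphic to (Z/2Z)^3.
|Gal| = 2^3 = 8

8


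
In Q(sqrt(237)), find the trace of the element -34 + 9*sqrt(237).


Tr(a + b*sqrt(d)) = (a + b*sqrt(d)) + (a - b*sqrt(d)) = 2a
= 2 * (-34)
= -68

-68


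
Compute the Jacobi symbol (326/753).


Compute (326/753) via quadratic reciprocity:
  pull out 2: (2/753) = +1  (since 753 mod 8 = 1)
  reciprocity: (163/753) -> +(753/163)
  reduce: (101/163)
  reciprocity: (101/163) -> +(163/101)
  reduce: (62/101)
  pull out 2: (2/101) = -1  (since 101 mod 8 = 5)
  reciprocity: (31/101) -> +(101/31)
  reduce: (8/31)
  pull out 2: (2/31) = +1  (since 31 mod 8 = 7)
  pull out 2: (2/31) = +1  (since 31 mod 8 = 7)
  pull out 2: (2/31) = +1  (since 31 mod 8 = 7)
  (1/31) = 1
Product of signs = -1

-1


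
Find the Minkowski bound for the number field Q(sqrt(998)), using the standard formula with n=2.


d = 998, d mod 4 = 2, so disc(K) = 4d = 3992; |disc(K)| = 3992
Real quadratic field, so n = 2, s = r2 = 0, r1 = 2
M = (n!/n^n) * (4/pi)^s * sqrt(|disc(K)|) = (2!/2^2) * (4/pi)^0 * sqrt(3992)
= 0.5 * 1.000000 * 63.182276
= 31.5911

31.5911


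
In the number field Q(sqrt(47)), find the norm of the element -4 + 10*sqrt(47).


N(a + b*sqrt(d)) = a^2 - d*b^2
= (-4)^2 - (47)*(10)^2
= 16 - 4700
= -4684

-4684


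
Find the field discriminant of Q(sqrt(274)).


For K = Q(sqrt(d)) with d squarefree: disc(K) = d if d = 1 mod 4, and disc(K) = 4d if d = 2 or 3 mod 4.
Here d = 274, and d mod 4 = 2.
d = 2 mod 4, not 1 (O_K = Z[sqrt(d)]), so disc(K) = 4d = 4 * (274) = 1096

1096


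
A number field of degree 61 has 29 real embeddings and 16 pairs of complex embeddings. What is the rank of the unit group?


By Dirichlet's unit theorem:
rank = r1 + r2 - 1
= 29 + 16 - 1
= 44

44


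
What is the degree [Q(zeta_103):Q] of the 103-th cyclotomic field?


The degree equals Euler's totient phi(103).
103 = 103
phi(103) = 102

102


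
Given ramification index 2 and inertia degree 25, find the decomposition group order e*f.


|D_P| = e * f
= 2 * 25
= 50

50


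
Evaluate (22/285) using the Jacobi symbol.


Compute (22/285) via quadratic reciprocity:
  pull out 2: (2/285) = -1  (since 285 mod 8 = 5)
  reciprocity: (11/285) -> +(285/11)
  reduce: (10/11)
  pull out 2: (2/11) = -1  (since 11 mod 8 = 3)
  reciprocity: (5/11) -> +(11/5)
  reduce: (1/5)
  (1/5) = 1
Product of signs = 1

1


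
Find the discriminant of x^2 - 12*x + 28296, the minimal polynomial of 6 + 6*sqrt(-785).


The element 6 + 6*sqrt(-785) has minimal polynomial:
x^2 - 12*x + 28296
Discriminant = (-12)^2 - 4*(28296)
= 144 - 113184
= -113040

-113040


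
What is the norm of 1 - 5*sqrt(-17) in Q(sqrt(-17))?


N(a + b*sqrt(d)) = a^2 - d*b^2
= (1)^2 - (-17)*(-5)^2
= 1 + 425
= 426

426


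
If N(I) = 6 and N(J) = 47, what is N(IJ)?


N(IJ) = N(I) * N(J)
= 6 * 47
= 282

282


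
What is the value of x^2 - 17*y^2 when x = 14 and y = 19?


x^2 - d*y^2
= 14^2 - 17*19^2
= 196 - 6137
= -5941

-5941


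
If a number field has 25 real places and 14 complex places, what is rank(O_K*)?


By Dirichlet's unit theorem:
rank = r1 + r2 - 1
= 25 + 14 - 1
= 38

38


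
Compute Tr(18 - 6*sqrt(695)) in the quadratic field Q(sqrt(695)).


Tr(a + b*sqrt(d)) = (a + b*sqrt(d)) + (a - b*sqrt(d)) = 2a
= 2 * (18)
= 36

36


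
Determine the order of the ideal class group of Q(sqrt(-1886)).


K = Q(sqrt(-1886)). d mod 4 = 2, so D = disc(K) = 4d = -7544
h(K) equals the number of primitive reduced positive-definite forms (a, b, c) = a*x^2 + b*x*y + c*y^2 with b^2 - 4ac = D,
where reduced means |b| <= a <= c, with b >= 0 whenever |b| = a or a = c, and primitive means gcd(a, b, c) = 1.
Reduced forces 3a^2 <= |D| = 7544, so 1 <= a <= 50; b must have the parity of D, and c = (b^2 - D)/(4a) must be an integer >= a.
Enumerate a = 1..50, b in [-a, a]:
  a=1: (1, 0, 1886)  [1]
  a=2: (2, 0, 943)  [1]
  a=3: (3, -2, 629), (3, 2, 629)  [2]
  a=4: none
  a=5: (5, -4, 378), (5, 4, 378)  [2]
  a=6: (6, -4, 315), (6, 4, 315)  [2]
  a=7: (7, -4, 270), (7, 4, 270)  [2]
  a=8: none
  a=9: (9, -4, 210), (9, 4, 210)  [2]
  a=10: (10, -4, 189), (10, 4, 189)  [2]
  a=11..12: none
  a=13: (13, -10, 147), (13, 10, 147)  [2]
  a=14: (14, -4, 135), (14, 4, 135)  [2]
  a=15: (15, -14, 129), (15, -4, 126), (15, 4, 126), (15, 14, 129)  [4]
  a=16: none
  a=17: (17, -2, 111), (17, 2, 111)  [2]
  a=18: (18, -4, 105), (18, 4, 105)  [2]
  a=19..20: none
  a=21: (21, -10, 91), (21, -4, 90), (21, 4, 90), (21, 10, 91)  [4]
  a=22: none
  a=23: (23, 0, 82)  [1]
  a=24: none
  a=25: (25, -16, 78), (25, 16, 78)  [2]
  a=26: (26, -16, 75), (26, 16, 75)  [2]
  a=27: (27, -4, 70), (27, 4, 70)  [2]
  a=28: none
  a=29: (29, -24, 70), (29, 24, 70)  [2]
  a=30: (30, -16, 65), (30, -4, 63), (30, 4, 63), (30, 16, 65)  [4]
  a=31: (31, -12, 62), (31, 12, 62)  [2]
  a=32..33: none
  a=34: (34, -32, 63), (34, 32, 63)  [2]
  a=35: (35, -24, 58), (35, -4, 54), (35, 4, 54), (35, 24, 58)  [4]
  a=36: none
  a=37: (37, -2, 51), (37, 2, 51)  [2]
  a=38: none
  a=39: (39, -16, 50), (39, -10, 49), (39, 10, 49), (39, 16, 50)  [4]
  a=40: none
  a=41: (41, 0, 46)  [1]
  a=42: (42, -32, 51), (42, -4, 45), (42, 4, 45), (42, 32, 51)  [4]
  a=43: (43, -14, 45), (43, 14, 45)  [2]
  a=44..50: none
Total reduced forms: 1 + 1 + 2 + 2 + 2 + 2 + 2 + 2 + 2 + 2 + 4 + 2 + 2 + 4 + 1 + 2 + 2 + 2 + 2 + 4 + 2 + 2 + 4 + 2 + 4 + 1 + 4 + 2 = 64
h = 64

64


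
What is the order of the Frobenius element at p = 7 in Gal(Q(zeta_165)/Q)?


The Frobenius at p in Gal(Q(zeta_n)/Q) = (Z/nZ)* is the class of p, so its order is ord_165(7), the smallest k >= 1 with 7^k = 1 mod 165.
n = 165 = 3 * 5 * 11, phi(165) = 80; the order divides phi(n).
Divisors of 80: 1, 2, 4, 5, 8, 10, 16, 20, 40, 80
Repeated squaring mod 165: 7^1 = 7, 7^2 = 49, 7^4 = 91, 7^8 = 31, 7^16 = 136, 7^32 = 16, 7^64 = 91
Test divisors in increasing order:
  k=1: 7^1 = 7 mod 165
  k=2: 7^2 = 49 mod 165
  k=4: 7^4 = 91 mod 165
  k=5: 7^5 = 91 * 7 = 142 mod 165
  k=8: 7^8 = 31 mod 165
  k=10: 7^10 = 31 * 49 = 34 mod 165
  k=16: 7^16 = 136 mod 165
  k=20: 7^20 = 136 * 91 = 1 mod 165  <- first divisor giving 1
Order = 20

20


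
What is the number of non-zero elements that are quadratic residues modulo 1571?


For prime p, the number of non-zero quadratic residues is (p-1)/2.
= (1571-1)/2
= 785

785


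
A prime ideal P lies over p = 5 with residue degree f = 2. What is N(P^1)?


N(P^a) = p^(a*f)
= 5^(1*2)
= 5^2
= 25

25


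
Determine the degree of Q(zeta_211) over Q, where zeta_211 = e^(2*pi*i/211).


The degree equals Euler's totient phi(211).
211 = 211
phi(211) = 210

210


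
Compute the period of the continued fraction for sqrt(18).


Run the CF algorithm for sqrt(18).
a_0 = floor(sqrt(18)) = 4; set m_0=0, q_0=1.
Recurrence: m' = q*a - m,  q' = (d - m'^2)/q,  a' = floor((a_0 + m')/q').
  step 1: m=4, q=2, a=4
  step 2: m=4, q=1, a=8
a_2 = 2*a_0 = 8, so the period closes here.
sqrt(18) = [4; 4, 8]
Period length = 2

2


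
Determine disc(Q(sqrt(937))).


For K = Q(sqrt(d)) with d squarefree: disc(K) = d if d = 1 mod 4, and disc(K) = 4d if d = 2 or 3 mod 4.
Here d = 937, and d mod 4 = 1.
d = 1 mod 4 (O_K = Z[(1+sqrt(d))/2]), so disc(K) = d = 937

937


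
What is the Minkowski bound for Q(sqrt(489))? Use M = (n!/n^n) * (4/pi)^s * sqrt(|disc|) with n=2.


d = 489, d mod 4 = 1, so disc(K) = d = 489; |disc(K)| = 489
Real quadratic field, so n = 2, s = r2 = 0, r1 = 2
M = (n!/n^n) * (4/pi)^s * sqrt(|disc(K)|) = (2!/2^2) * (4/pi)^0 * sqrt(489)
= 0.5 * 1.000000 * 22.113344
= 11.0567

11.0567


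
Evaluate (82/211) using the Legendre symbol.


p = 211 is prime, so compute (82/211) with the reciprocity algorithm (Jacobi-symbol steps: pull out 2s via (2/n), flip via reciprocity, reduce):
  pull out 2: (2/211) = -1  (since 211 mod 8 = 3)
  reciprocity: (41/211) -> +(211/41)
  reduce: (6/41)
  pull out 2: (2/41) = +1  (since 41 mod 8 = 1)
  reciprocity: (3/41) -> +(41/3)
  reduce: (2/3)
  pull out 2: (2/3) = -1  (since 3 mod 8 = 3)
  (1/3) = 1
Product of signs = 1
(82/211) = 1

1


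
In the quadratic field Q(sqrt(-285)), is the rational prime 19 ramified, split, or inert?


K = Q(sqrt(-285)). Since d mod 4 = 3, disc(K) = -1140.
Check p | disc: -1140 mod 19 = 0.
p divides disc, so p ramifies: (p) = P^2 with e=2, f=1, g=1.
Therefore p is ramified.

ramified


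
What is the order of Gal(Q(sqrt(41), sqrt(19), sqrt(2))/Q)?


The 3 square roots of distinct primes are multiplicatively independent over Q,
so [K:Q] = 2^3 and Gal(K/Q) is isomorphic to (Z/2Z)^3.
|Gal| = 2^3 = 8

8


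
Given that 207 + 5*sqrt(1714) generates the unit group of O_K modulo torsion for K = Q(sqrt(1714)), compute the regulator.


epsilon = 207 + 5*sqrt(1714)
= 414.0024
R = ln(414.0024)
= 6.0259

6.0259


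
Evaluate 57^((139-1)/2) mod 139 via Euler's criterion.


p = 139 is prime and the exponent is (p-1)/2 = 69, so by Euler's criterion 57^69 = (57/139) = +1 or -1 mod 139.
Compute by square-and-multiply:
  69 = 64 + 4 + 1 (binary 1000101)
  Repeated squaring mod 139: 57^1 = 57, 57^2 = 52, 57^4 = 63, 57^8 = 77, 57^16 = 91, 57^32 = 80, 57^64 = 6
  57^69 = 57^64 * 57^4 * 57^1 = 6 * 63 * 57 mod 139
    6 * 63 = 378 = 100 mod 139
    100 * 57 = 5700 = 1 mod 139
  57^69 = 1 mod 139
Result 1: 57 is a quadratic residue mod 139.
57^69 mod 139 = 1

1


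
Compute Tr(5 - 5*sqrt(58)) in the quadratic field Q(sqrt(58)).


Tr(a + b*sqrt(d)) = (a + b*sqrt(d)) + (a - b*sqrt(d)) = 2a
= 2 * (5)
= 10

10


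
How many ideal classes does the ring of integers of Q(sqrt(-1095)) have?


K = Q(sqrt(-1095)). d mod 4 = 1, so D = disc(K) = d = -1095
h(K) equals the number of primitive reduced positive-definite forms (a, b, c) = a*x^2 + b*x*y + c*y^2 with b^2 - 4ac = D,
where reduced means |b| <= a <= c, with b >= 0 whenever |b| = a or a = c, and primitive means gcd(a, b, c) = 1.
Reduced forces 3a^2 <= |D| = 1095, so 1 <= a <= 19; b must have the parity of D, and c = (b^2 - D)/(4a) must be an integer >= a.
Enumerate a = 1..19, b in [-a, a]:
  a=1: (1, 1, 274)  [1]
  a=2: (2, -1, 137), (2, 1, 137)  [2]
  a=3: (3, 3, 92)  [1]
  a=4: (4, -3, 69), (4, 3, 69)  [2]
  a=5: (5, 5, 56)  [1]
  a=6: (6, -3, 46), (6, 3, 46)  [2]
  a=7: (7, -5, 40), (7, 5, 40)  [2]
  a=8: (8, -5, 35), (8, 5, 35)  [2]
  a=9: none
  a=10: (10, -5, 28), (10, 5, 28)  [2]
  a=11: (11, -7, 26), (11, 7, 26)  [2]
  a=12: (12, -3, 23), (12, 3, 23)  [2]
  a=13: (13, -7, 22), (13, 7, 22)  [2]
  a=14: (14, -9, 21), (14, -5, 20), (14, 5, 20), (14, 9, 21)  [4]
  a=15: (15, 15, 22)  [1]
  a=16: (16, -11, 19), (16, 11, 19)  [2]
  a=17..19: none
Total reduced forms: 1 + 2 + 1 + 2 + 1 + 2 + 2 + 2 + 2 + 2 + 2 + 2 + 4 + 1 + 2 = 28
h = 28

28


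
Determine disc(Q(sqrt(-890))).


For K = Q(sqrt(d)) with d squarefree: disc(K) = d if d = 1 mod 4, and disc(K) = 4d if d = 2 or 3 mod 4.
Here d = -890, and d mod 4 = 2.
d = 2 mod 4, not 1 (O_K = Z[sqrt(d)]), so disc(K) = 4d = 4 * (-890) = -3560

-3560


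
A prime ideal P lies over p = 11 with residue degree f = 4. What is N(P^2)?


N(P^a) = p^(a*f)
= 11^(2*4)
= 11^8
= 214358881

214358881


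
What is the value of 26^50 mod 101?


p = 101 is prime and the exponent is (p-1)/2 = 50, so by Euler's criterion 26^50 = (26/101) = +1 or -1 mod 101.
Compute by square-and-multiply:
  50 = 32 + 16 + 2 (binary 110010)
  Repeated squaring mod 101: 26^1 = 26, 26^2 = 70, 26^4 = 52, 26^8 = 78, 26^16 = 24, 26^32 = 71
  26^50 = 26^32 * 26^16 * 26^2 = 71 * 24 * 70 mod 101
    71 * 24 = 1704 = 88 mod 101
    88 * 70 = 6160 = 100 mod 101
  26^50 = 100 mod 101
Result 100 = p - 1 = -1 mod 101: 26 is a quadratic non-residue mod 101. As a residue in [0, p-1] the value is 100.
26^50 mod 101 = 100

100


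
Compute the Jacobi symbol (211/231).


Compute (211/231) via quadratic reciprocity:
  reciprocity: (211/231) -> -(231/211)
  reduce: (20/211)
  pull out 2: (2/211) = -1  (since 211 mod 8 = 3)
  pull out 2: (2/211) = -1  (since 211 mod 8 = 3)
  reciprocity: (5/211) -> +(211/5)
  reduce: (1/5)
  (1/5) = 1
Product of signs = -1

-1


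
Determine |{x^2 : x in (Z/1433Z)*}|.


For prime p, the number of non-zero quadratic residues is (p-1)/2.
= (1433-1)/2
= 716

716


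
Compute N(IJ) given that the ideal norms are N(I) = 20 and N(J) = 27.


N(IJ) = N(I) * N(J)
= 20 * 27
= 540

540


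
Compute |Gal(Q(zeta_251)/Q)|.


|Gal(Q(zeta_251)/Q)| = phi(251)
= 250

250


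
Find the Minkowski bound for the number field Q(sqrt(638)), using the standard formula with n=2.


d = 638, d mod 4 = 2, so disc(K) = 4d = 2552; |disc(K)| = 2552
Real quadratic field, so n = 2, s = r2 = 0, r1 = 2
M = (n!/n^n) * (4/pi)^s * sqrt(|disc(K)|) = (2!/2^2) * (4/pi)^0 * sqrt(2552)
= 0.5 * 1.000000 * 50.517324
= 25.2587

25.2587


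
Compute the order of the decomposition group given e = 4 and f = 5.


|D_P| = e * f
= 4 * 5
= 20

20


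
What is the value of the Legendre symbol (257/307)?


p = 307 is prime, so compute (257/307) with the reciprocity algorithm (Jacobi-symbol steps: pull out 2s via (2/n), flip via reciprocity, reduce):
  reciprocity: (257/307) -> +(307/257)
  reduce: (50/257)
  pull out 2: (2/257) = +1  (since 257 mod 8 = 1)
  reciprocity: (25/257) -> +(257/25)
  reduce: (7/25)
  reciprocity: (7/25) -> +(25/7)
  reduce: (4/7)
  pull out 2: (2/7) = +1  (since 7 mod 8 = 7)
  pull out 2: (2/7) = +1  (since 7 mod 8 = 7)
  (1/7) = 1
Product of signs = 1
(257/307) = 1

1


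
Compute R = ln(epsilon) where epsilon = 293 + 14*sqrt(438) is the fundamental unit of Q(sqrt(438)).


epsilon = 293 + 14*sqrt(438)
= 585.9983
R = ln(585.9983)
= 6.3733

6.3733


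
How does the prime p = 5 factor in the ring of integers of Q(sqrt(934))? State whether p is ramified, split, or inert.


K = Q(sqrt(934)). Since d mod 4 = 2, disc(K) = 3736.
Check p | disc: 3736 mod 5 = 1.
p does not divide disc. Compute Legendre symbol (d/p):
4^((5-1)/2) mod 5 = 1
(d/p) = 1, so p splits: (p) = P*P' with e=1, f=1, g=2.
Therefore p is split.

split


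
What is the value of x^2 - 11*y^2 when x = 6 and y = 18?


x^2 - d*y^2
= 6^2 - 11*18^2
= 36 - 3564
= -3528

-3528


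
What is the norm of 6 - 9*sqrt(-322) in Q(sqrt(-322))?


N(a + b*sqrt(d)) = a^2 - d*b^2
= (6)^2 - (-322)*(-9)^2
= 36 + 26082
= 26118

26118


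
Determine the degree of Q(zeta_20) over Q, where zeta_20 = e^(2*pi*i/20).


The degree equals Euler's totient phi(20).
20 = 2^2 * 5
phi(20) = 8

8


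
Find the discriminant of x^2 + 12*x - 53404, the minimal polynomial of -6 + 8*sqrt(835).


The element -6 + 8*sqrt(835) has minimal polynomial:
x^2 + 12*x - 53404
Discriminant = (12)^2 - 4*(-53404)
= 144 + 213616
= 213760

213760


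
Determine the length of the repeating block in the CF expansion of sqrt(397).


Run the CF algorithm for sqrt(397).
a_0 = floor(sqrt(397)) = 19; set m_0=0, q_0=1.
Recurrence: m' = q*a - m,  q' = (d - m'^2)/q,  a' = floor((a_0 + m')/q').
  step 1: m=19, q=36, a=1
  step 2: m=17, q=3, a=12
  step 3: m=19, q=12, a=3
  step 4: m=17, q=9, a=4
  step 5: m=19, q=4, a=9
  step 6: m=17, q=27, a=1
  step 7: m=10, q=11, a=2
  step 8: m=12, q=23, a=1
  step 9: m=11, q=12, a=2
  step 10: m=13, q=19, a=1
  step 11: m=6, q=19, a=1
  step 12: m=13, q=12, a=2
  step 13: m=11, q=23, a=1
  step 14: m=12, q=11, a=2
  step 15: m=10, q=27, a=1
  step 16: m=17, q=4, a=9
  step 17: m=19, q=9, a=4
  step 18: m=17, q=12, a=3
  step 19: m=19, q=3, a=12
  step 20: m=17, q=36, a=1
  step 21: m=19, q=1, a=38
a_21 = 2*a_0 = 38, so the period closes here.
sqrt(397) = [19; 1, 12, 3, 4, 9, 1, 2, 1, 2, 1, 1, 2, 1, 2, 1, 9, 4, 3, 12, 1, 38]
Period length = 21

21


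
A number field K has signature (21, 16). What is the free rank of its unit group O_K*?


By Dirichlet's unit theorem:
rank = r1 + r2 - 1
= 21 + 16 - 1
= 36

36


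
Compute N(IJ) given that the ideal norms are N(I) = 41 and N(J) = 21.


N(IJ) = N(I) * N(J)
= 41 * 21
= 861

861


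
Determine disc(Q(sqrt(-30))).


For K = Q(sqrt(d)) with d squarefree: disc(K) = d if d = 1 mod 4, and disc(K) = 4d if d = 2 or 3 mod 4.
Here d = -30, and d mod 4 = 2.
d = 2 mod 4, not 1 (O_K = Z[sqrt(d)]), so disc(K) = 4d = 4 * (-30) = -120

-120


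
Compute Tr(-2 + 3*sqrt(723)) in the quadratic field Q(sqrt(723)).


Tr(a + b*sqrt(d)) = (a + b*sqrt(d)) + (a - b*sqrt(d)) = 2a
= 2 * (-2)
= -4

-4


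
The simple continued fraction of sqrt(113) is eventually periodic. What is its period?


Run the CF algorithm for sqrt(113).
a_0 = floor(sqrt(113)) = 10; set m_0=0, q_0=1.
Recurrence: m' = q*a - m,  q' = (d - m'^2)/q,  a' = floor((a_0 + m')/q').
  step 1: m=10, q=13, a=1
  step 2: m=3, q=8, a=1
  step 3: m=5, q=11, a=1
  step 4: m=6, q=7, a=2
  step 5: m=8, q=7, a=2
  step 6: m=6, q=11, a=1
  step 7: m=5, q=8, a=1
  step 8: m=3, q=13, a=1
  step 9: m=10, q=1, a=20
a_9 = 2*a_0 = 20, so the period closes here.
sqrt(113) = [10; 1, 1, 1, 2, 2, 1, 1, 1, 20]
Period length = 9

9


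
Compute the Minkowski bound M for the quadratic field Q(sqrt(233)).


d = 233, d mod 4 = 1, so disc(K) = d = 233; |disc(K)| = 233
Real quadratic field, so n = 2, s = r2 = 0, r1 = 2
M = (n!/n^n) * (4/pi)^s * sqrt(|disc(K)|) = (2!/2^2) * (4/pi)^0 * sqrt(233)
= 0.5 * 1.000000 * 15.264338
= 7.6322

7.6322


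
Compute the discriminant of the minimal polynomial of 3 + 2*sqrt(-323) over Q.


The element 3 + 2*sqrt(-323) has minimal polynomial:
x^2 - 6*x + 1301
Discriminant = (-6)^2 - 4*(1301)
= 36 - 5204
= -5168

-5168


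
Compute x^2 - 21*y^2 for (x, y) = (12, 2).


x^2 - d*y^2
= 12^2 - 21*2^2
= 144 - 84
= 60

60


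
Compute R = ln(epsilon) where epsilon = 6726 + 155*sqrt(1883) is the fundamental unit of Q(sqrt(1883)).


epsilon = 6726 + 155*sqrt(1883)
= 13451.9999
R = ln(13451.9999)
= 9.5069

9.5069


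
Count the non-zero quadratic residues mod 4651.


For prime p, the number of non-zero quadratic residues is (p-1)/2.
= (4651-1)/2
= 2325

2325


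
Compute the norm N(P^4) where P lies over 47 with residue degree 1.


N(P^a) = p^(a*f)
= 47^(4*1)
= 47^4
= 4879681

4879681


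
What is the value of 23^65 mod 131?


p = 131 is prime and the exponent is (p-1)/2 = 65, so by Euler's criterion 23^65 = (23/131) = +1 or -1 mod 131.
Compute by square-and-multiply:
  65 = 64 + 1 (binary 1000001)
  Repeated squaring mod 131: 23^1 = 23, 23^2 = 5, 23^4 = 25, 23^8 = 101, 23^16 = 114, 23^32 = 27, 23^64 = 74
  23^65 = 23^64 * 23^1 = 74 * 23 mod 131
    74 * 23 = 1702 = 130 mod 131
  23^65 = 130 mod 131
Result 130 = p - 1 = -1 mod 131: 23 is a quadratic non-residue mod 131. As a residue in [0, p-1] the value is 130.
23^65 mod 131 = 130

130
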